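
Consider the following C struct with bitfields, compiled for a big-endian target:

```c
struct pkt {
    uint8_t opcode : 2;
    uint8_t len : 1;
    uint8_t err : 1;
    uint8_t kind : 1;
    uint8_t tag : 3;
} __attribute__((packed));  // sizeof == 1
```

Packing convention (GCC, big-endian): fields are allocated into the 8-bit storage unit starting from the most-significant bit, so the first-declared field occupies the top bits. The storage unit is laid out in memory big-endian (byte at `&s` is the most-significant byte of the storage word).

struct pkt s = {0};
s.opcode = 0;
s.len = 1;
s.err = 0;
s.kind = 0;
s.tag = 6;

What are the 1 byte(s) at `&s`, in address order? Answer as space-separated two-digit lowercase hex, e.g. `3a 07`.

opcode:2 = 0 → 0x0 << 6 → word 0x00
len:1 = 1 → 0x1 << 5 → word 0x20
err:1 = 0 → 0x0 << 4 → word 0x20
kind:1 = 0 → 0x0 << 3 → word 0x20
tag:3 = 6 → 0x6 << 0 → word 0x26
word = 0x26 → big-endian bytes:
  [0]=0x26

26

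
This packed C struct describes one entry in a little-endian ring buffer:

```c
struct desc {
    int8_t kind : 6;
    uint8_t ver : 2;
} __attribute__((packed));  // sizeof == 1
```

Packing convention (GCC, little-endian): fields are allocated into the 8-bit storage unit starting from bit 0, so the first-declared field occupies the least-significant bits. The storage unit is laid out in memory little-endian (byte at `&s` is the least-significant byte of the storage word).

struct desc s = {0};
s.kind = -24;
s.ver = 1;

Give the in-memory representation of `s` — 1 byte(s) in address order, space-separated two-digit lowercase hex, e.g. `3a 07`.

68

kind (6b) val=-24 bits=0x28 at bit 0: 0x28
ver (2b) val=1 bits=0x1 at bit 6: 0x68
word = 0x68 → little-endian bytes:
  [0]=0x68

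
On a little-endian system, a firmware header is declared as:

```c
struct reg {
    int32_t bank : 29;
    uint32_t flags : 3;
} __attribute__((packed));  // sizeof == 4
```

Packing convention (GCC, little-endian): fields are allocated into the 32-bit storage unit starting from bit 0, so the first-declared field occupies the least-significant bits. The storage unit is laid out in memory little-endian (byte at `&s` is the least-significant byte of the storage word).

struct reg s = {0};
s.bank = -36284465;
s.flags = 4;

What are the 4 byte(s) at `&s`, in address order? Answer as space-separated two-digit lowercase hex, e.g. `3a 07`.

cf 57 d6 9d

bank:29 = -36284465 → 0x1dd657cf << 0 → word 0x1dd657cf
flags:3 = 4 → 0x4 << 29 → word 0x9dd657cf
word = 0x9dd657cf → little-endian bytes:
  [0]=0xcf  [1]=0x57  [2]=0xd6  [3]=0x9d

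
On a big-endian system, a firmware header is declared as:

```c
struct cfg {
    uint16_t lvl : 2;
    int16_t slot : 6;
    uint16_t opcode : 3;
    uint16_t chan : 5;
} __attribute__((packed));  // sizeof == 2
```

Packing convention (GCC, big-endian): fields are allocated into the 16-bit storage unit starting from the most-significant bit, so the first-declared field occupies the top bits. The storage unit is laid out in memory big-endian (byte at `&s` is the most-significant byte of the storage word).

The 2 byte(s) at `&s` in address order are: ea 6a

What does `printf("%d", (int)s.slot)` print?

[0]=0xea [1]=0x6a (big-endian) → word 0xea6a
lvl [14+:2] = (word>>14) & 0x3 = 3
slot [8+:6] = (word>>8) & 0x3f = 42  ←
opcode [5+:3] = (word>>5) & 0x7 = 3
chan [0+:5] = (word>>0) & 0x1f = 10
slot signed 6b, MSB=1: 42 - 64 = -22

-22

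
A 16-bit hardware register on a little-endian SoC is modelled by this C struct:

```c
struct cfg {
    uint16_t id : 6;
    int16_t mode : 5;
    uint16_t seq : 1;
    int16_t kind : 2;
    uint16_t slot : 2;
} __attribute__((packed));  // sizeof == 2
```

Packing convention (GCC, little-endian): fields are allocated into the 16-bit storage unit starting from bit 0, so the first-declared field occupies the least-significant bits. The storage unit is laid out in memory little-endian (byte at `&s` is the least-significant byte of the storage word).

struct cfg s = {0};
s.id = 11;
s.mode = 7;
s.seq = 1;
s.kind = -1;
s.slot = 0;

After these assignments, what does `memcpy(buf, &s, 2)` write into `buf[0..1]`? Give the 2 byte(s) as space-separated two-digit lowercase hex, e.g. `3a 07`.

cb 39

id:6 = 11 → 0xb << 0 → word 0x000b
mode:5 = 7 → 0x7 << 6 → word 0x01cb
seq:1 = 1 → 0x1 << 11 → word 0x09cb
kind:2 = -1 → 0x3 << 12 → word 0x39cb
slot:2 = 0 → 0x0 << 14 → word 0x39cb
word = 0x39cb → little-endian bytes:
  [0]=0xcb  [1]=0x39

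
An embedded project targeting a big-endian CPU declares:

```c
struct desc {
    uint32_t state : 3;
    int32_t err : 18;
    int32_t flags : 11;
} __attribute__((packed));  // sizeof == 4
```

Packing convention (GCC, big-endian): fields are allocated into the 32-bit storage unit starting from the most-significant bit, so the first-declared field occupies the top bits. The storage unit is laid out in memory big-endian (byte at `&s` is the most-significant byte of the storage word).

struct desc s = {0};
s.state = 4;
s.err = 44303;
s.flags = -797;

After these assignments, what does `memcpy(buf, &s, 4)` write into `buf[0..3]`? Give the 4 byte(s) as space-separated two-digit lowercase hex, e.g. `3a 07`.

85 68 7c e3

state (3b) val=4 bits=0x4 at bit 29: 0x80000000
err (18b) val=44303 bits=0xad0f at bit 11: 0x85687800
flags (11b) val=-797 bits=0x4e3 at bit 0: 0x85687ce3
word = 0x85687ce3 → big-endian bytes:
  [0]=0x85  [1]=0x68  [2]=0x7c  [3]=0xe3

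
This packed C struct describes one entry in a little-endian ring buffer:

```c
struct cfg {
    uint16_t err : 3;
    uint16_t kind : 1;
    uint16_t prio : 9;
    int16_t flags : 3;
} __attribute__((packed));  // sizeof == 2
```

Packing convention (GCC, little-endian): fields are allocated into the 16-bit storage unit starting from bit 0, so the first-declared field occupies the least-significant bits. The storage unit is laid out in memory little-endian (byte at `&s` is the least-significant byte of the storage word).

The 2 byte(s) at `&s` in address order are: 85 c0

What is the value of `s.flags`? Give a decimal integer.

[0]=0x85 [1]=0xc0 (little-endian) → word 0xc085
err:3 @ bit 0 → (0xc085>>0)&0x7 = 0x5
kind:1 @ bit 3 → (0xc085>>3)&0x1 = 0x0
prio:9 @ bit 4 → (0xc085>>4)&0x1ff = 0x8
flags:3 @ bit 13 → (0xc085>>13)&0x7 = 0x6  ←
flags signed 3b, MSB=1: 6 - 8 = -2

-2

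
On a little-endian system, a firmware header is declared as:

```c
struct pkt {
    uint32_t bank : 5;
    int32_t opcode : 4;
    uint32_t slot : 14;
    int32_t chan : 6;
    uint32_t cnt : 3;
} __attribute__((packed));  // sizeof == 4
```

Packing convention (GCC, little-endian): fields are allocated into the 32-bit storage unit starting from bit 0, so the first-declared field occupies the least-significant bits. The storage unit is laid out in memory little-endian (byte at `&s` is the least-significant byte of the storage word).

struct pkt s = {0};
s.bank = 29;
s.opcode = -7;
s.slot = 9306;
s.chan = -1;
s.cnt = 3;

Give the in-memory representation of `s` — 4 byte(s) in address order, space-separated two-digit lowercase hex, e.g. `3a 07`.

3d b5 c8 7f

bank:5 = 29 → 0x1d << 0 → word 0x0000001d
opcode:4 = -7 → 0x9 << 5 → word 0x0000013d
slot:14 = 9306 → 0x245a << 9 → word 0x0048b53d
chan:6 = -1 → 0x3f << 23 → word 0x1fc8b53d
cnt:3 = 3 → 0x3 << 29 → word 0x7fc8b53d
word = 0x7fc8b53d → little-endian bytes:
  [0]=0x3d  [1]=0xb5  [2]=0xc8  [3]=0x7f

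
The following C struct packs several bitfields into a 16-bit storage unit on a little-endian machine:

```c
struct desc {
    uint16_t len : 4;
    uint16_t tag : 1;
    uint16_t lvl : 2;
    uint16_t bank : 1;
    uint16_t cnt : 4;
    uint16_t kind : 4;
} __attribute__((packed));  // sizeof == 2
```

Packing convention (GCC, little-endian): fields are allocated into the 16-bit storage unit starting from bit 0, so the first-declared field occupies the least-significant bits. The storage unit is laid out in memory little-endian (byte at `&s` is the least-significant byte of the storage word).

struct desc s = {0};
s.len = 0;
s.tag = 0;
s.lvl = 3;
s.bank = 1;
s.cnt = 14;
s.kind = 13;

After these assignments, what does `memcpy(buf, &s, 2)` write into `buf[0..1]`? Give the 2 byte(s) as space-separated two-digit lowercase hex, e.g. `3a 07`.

e0 de

[0+:4] len=0 & 0xf = 0x0; word=0x0000
[4+:1] tag=0 & 0x1 = 0x0; word=0x0000
[5+:2] lvl=3 & 0x3 = 0x3; word=0x0060
[7+:1] bank=1 & 0x1 = 0x1; word=0x00e0
[8+:4] cnt=14 & 0xf = 0xe; word=0x0ee0
[12+:4] kind=13 & 0xf = 0xd; word=0xdee0
word = 0xdee0 → little-endian bytes:
  [0]=0xe0  [1]=0xde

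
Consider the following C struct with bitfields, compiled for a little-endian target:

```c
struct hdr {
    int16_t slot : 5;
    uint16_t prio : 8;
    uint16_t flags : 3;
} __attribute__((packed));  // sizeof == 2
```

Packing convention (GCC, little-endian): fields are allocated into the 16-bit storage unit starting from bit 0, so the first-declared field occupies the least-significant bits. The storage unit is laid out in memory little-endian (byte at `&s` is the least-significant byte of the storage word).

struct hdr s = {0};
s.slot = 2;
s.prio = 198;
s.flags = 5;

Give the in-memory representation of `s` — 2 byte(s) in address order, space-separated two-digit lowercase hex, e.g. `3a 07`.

c2 b8

[0+:5] slot=2 & 0x1f = 0x2; word=0x0002
[5+:8] prio=198 & 0xff = 0xc6; word=0x18c2
[13+:3] flags=5 & 0x7 = 0x5; word=0xb8c2
word = 0xb8c2 → little-endian bytes:
  [0]=0xc2  [1]=0xb8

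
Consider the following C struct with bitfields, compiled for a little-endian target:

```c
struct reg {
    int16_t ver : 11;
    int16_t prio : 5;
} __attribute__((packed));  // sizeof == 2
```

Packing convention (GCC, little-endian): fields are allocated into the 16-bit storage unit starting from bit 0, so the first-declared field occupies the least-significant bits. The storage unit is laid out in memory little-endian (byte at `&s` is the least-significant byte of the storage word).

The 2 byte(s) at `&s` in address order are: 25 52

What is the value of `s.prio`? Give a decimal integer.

10

[0]=0x25 [1]=0x52 (little-endian) → word 0x5225
ver [0+:11] = (word>>0) & 0x7ff = 549
prio [11+:5] = (word>>11) & 0x1f = 10  ←
prio signed 5b, MSB=0: value = 10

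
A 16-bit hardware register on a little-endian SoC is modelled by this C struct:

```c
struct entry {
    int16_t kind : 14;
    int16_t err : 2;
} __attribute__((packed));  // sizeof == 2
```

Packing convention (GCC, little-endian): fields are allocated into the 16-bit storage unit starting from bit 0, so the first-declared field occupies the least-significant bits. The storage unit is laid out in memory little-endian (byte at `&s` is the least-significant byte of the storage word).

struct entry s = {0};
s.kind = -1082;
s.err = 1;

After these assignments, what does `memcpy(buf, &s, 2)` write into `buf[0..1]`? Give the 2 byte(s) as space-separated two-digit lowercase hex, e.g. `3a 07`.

c6 7b

[0+:14] kind=-1082 & 0x3fff = 0x3bc6; word=0x3bc6
[14+:2] err=1 & 0x3 = 0x1; word=0x7bc6
word = 0x7bc6 → little-endian bytes:
  [0]=0xc6  [1]=0x7b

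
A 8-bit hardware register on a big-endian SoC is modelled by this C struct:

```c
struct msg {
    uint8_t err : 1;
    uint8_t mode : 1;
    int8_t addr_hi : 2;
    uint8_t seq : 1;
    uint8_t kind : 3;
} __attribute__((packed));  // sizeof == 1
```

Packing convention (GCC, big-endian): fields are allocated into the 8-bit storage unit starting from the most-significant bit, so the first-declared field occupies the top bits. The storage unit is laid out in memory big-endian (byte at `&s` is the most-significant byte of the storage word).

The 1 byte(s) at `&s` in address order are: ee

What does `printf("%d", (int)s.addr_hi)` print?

-2

[0]=0xee (big-endian) → word 0xee
err [7+:1] = (word>>7) & 0x1 = 1
mode [6+:1] = (word>>6) & 0x1 = 1
addr_hi [4+:2] = (word>>4) & 0x3 = 2  ←
seq [3+:1] = (word>>3) & 0x1 = 1
kind [0+:3] = (word>>0) & 0x7 = 6
addr_hi signed 2b, MSB=1: 2 - 4 = -2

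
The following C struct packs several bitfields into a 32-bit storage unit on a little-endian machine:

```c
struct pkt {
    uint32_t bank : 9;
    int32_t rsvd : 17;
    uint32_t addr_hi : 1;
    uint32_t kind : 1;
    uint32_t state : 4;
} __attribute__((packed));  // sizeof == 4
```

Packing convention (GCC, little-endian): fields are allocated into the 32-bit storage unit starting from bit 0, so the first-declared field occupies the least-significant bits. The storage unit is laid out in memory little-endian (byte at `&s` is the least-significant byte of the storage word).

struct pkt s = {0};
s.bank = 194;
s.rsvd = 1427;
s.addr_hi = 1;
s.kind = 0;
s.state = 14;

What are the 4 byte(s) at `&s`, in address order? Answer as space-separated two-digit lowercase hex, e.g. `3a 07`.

c2 26 0b e4

bank (9b) val=194 bits=0xc2 at bit 0: 0x000000c2
rsvd (17b) val=1427 bits=0x593 at bit 9: 0x000b26c2
addr_hi (1b) val=1 bits=0x1 at bit 26: 0x040b26c2
kind (1b) val=0 bits=0x0 at bit 27: 0x040b26c2
state (4b) val=14 bits=0xe at bit 28: 0xe40b26c2
word = 0xe40b26c2 → little-endian bytes:
  [0]=0xc2  [1]=0x26  [2]=0x0b  [3]=0xe4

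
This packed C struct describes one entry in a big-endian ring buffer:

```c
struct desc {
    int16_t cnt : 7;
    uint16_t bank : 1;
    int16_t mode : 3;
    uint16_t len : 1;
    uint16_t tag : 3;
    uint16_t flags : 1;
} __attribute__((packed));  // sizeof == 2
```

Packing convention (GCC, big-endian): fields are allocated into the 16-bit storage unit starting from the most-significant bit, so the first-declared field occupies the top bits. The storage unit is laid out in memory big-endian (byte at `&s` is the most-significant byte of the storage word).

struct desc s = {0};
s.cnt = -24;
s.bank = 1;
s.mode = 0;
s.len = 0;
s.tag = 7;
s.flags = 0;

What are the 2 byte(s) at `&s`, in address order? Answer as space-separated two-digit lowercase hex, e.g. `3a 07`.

cnt (7b) val=-24 bits=0x68 at bit 9: 0xd000
bank (1b) val=1 bits=0x1 at bit 8: 0xd100
mode (3b) val=0 bits=0x0 at bit 5: 0xd100
len (1b) val=0 bits=0x0 at bit 4: 0xd100
tag (3b) val=7 bits=0x7 at bit 1: 0xd10e
flags (1b) val=0 bits=0x0 at bit 0: 0xd10e
word = 0xd10e → big-endian bytes:
  [0]=0xd1  [1]=0x0e

d1 0e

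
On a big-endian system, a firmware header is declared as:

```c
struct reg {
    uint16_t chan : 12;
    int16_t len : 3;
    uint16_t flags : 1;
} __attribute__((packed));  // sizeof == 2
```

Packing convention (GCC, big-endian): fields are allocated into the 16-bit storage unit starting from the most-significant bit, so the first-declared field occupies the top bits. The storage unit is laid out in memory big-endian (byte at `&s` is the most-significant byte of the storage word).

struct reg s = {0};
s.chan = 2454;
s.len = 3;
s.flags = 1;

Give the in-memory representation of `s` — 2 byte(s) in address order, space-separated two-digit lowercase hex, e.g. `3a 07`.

chan (12b) val=2454 bits=0x996 at bit 4: 0x9960
len (3b) val=3 bits=0x3 at bit 1: 0x9966
flags (1b) val=1 bits=0x1 at bit 0: 0x9967
word = 0x9967 → big-endian bytes:
  [0]=0x99  [1]=0x67

99 67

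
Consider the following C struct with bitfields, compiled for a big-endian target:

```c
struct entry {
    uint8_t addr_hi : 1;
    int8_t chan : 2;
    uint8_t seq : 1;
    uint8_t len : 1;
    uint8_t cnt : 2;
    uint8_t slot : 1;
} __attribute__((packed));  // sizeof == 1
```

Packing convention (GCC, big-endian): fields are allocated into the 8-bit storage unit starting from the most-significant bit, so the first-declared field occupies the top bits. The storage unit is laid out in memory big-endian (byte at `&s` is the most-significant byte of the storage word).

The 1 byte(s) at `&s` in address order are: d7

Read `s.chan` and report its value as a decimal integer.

-2

[0]=0xd7 (big-endian) → word 0xd7
addr_hi [7+:1] = (word>>7) & 0x1 = 1
chan [5+:2] = (word>>5) & 0x3 = 2  ←
seq [4+:1] = (word>>4) & 0x1 = 1
len [3+:1] = (word>>3) & 0x1 = 0
cnt [1+:2] = (word>>1) & 0x3 = 3
slot [0+:1] = (word>>0) & 0x1 = 1
chan signed 2b, MSB=1: 2 - 4 = -2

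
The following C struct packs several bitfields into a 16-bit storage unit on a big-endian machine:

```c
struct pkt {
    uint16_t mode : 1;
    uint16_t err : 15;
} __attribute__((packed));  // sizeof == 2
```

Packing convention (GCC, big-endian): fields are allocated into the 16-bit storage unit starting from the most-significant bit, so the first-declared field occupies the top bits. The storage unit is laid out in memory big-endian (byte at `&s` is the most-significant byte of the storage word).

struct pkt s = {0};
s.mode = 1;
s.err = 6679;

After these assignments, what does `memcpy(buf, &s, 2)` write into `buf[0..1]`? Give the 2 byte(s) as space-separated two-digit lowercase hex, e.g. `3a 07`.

mode:1 = 1 → 0x1 << 15 → word 0x8000
err:15 = 6679 → 0x1a17 << 0 → word 0x9a17
word = 0x9a17 → big-endian bytes:
  [0]=0x9a  [1]=0x17

9a 17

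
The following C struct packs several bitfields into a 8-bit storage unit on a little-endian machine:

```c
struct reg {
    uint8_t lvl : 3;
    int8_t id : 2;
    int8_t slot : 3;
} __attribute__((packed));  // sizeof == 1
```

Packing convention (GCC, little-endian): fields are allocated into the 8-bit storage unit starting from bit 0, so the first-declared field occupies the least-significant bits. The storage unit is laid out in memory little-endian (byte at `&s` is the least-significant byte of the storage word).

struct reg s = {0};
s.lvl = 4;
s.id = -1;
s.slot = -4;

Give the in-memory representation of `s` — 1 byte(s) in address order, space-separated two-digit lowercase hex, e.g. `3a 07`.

[0+:3] lvl=4 & 0x7 = 0x4; word=0x04
[3+:2] id=-1 & 0x3 = 0x3; word=0x1c
[5+:3] slot=-4 & 0x7 = 0x4; word=0x9c
word = 0x9c → little-endian bytes:
  [0]=0x9c

9c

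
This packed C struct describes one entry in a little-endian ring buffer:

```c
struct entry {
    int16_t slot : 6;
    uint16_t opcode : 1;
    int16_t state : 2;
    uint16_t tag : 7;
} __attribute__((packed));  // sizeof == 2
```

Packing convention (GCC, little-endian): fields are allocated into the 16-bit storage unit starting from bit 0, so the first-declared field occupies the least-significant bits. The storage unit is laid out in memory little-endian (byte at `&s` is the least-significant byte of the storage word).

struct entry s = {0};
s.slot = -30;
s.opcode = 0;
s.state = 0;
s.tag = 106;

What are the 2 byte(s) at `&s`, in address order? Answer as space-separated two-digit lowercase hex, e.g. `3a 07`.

slot:6 = -30 → 0x22 << 0 → word 0x0022
opcode:1 = 0 → 0x0 << 6 → word 0x0022
state:2 = 0 → 0x0 << 7 → word 0x0022
tag:7 = 106 → 0x6a << 9 → word 0xd422
word = 0xd422 → little-endian bytes:
  [0]=0x22  [1]=0xd4

22 d4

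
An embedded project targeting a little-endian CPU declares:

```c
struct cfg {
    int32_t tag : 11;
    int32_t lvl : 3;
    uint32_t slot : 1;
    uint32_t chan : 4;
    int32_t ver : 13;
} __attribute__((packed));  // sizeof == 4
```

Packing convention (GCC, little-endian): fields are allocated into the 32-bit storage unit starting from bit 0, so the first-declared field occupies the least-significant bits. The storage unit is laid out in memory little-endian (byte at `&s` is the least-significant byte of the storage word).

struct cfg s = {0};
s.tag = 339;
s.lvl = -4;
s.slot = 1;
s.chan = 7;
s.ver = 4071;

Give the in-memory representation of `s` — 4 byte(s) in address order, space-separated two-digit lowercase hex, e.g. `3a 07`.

53 e1 3b 7f

[0+:11] tag=339 & 0x7ff = 0x153; word=0x00000153
[11+:3] lvl=-4 & 0x7 = 0x4; word=0x00002153
[14+:1] slot=1 & 0x1 = 0x1; word=0x00006153
[15+:4] chan=7 & 0xf = 0x7; word=0x0003e153
[19+:13] ver=4071 & 0x1fff = 0xfe7; word=0x7f3be153
word = 0x7f3be153 → little-endian bytes:
  [0]=0x53  [1]=0xe1  [2]=0x3b  [3]=0x7f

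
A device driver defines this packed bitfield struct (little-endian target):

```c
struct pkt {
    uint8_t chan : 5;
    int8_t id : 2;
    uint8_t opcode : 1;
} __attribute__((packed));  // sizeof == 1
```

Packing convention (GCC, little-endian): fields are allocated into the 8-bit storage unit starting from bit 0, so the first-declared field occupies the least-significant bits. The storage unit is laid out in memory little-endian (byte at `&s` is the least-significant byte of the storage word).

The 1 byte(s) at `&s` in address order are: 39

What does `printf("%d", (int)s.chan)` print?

25

[0]=0x39 (little-endian) → word 0x39
chan [0+:5] = (word>>0) & 0x1f = 25  ←
id [5+:2] = (word>>5) & 0x3 = 1
opcode [7+:1] = (word>>7) & 0x1 = 0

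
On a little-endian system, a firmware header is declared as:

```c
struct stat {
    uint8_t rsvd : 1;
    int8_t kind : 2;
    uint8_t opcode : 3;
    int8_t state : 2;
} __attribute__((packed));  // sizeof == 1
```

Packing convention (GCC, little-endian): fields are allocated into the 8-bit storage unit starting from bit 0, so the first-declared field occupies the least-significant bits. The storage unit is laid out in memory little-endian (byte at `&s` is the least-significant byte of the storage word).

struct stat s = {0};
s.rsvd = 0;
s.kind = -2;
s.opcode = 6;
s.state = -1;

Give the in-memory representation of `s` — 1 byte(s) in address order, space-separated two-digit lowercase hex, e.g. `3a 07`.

rsvd (1b) val=0 bits=0x0 at bit 0: 0x00
kind (2b) val=-2 bits=0x2 at bit 1: 0x04
opcode (3b) val=6 bits=0x6 at bit 3: 0x34
state (2b) val=-1 bits=0x3 at bit 6: 0xf4
word = 0xf4 → little-endian bytes:
  [0]=0xf4

f4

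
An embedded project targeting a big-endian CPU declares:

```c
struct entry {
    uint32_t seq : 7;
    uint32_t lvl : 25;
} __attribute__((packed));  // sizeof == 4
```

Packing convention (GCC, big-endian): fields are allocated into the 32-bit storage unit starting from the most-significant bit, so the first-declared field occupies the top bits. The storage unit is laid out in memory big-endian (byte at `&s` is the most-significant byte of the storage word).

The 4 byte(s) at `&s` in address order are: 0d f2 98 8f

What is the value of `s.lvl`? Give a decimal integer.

[0]=0x0d [1]=0xf2 [2]=0x98 [3]=0x8f (big-endian) → word 0x0df2988f
seq [25+:7] = (word>>25) & 0x7f = 6
lvl [0+:25] = (word>>0) & 0x1ffffff = 32675983  ←

32675983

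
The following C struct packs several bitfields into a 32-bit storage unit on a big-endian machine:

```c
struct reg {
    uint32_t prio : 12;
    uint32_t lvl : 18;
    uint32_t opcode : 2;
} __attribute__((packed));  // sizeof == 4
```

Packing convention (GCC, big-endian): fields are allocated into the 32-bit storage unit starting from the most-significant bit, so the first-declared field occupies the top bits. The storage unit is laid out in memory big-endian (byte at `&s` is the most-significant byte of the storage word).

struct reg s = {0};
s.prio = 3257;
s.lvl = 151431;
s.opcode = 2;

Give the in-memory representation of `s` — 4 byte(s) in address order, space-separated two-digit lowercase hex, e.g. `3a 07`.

prio (12b) val=3257 bits=0xcb9 at bit 20: 0xcb900000
lvl (18b) val=151431 bits=0x24f87 at bit 2: 0xcb993e1c
opcode (2b) val=2 bits=0x2 at bit 0: 0xcb993e1e
word = 0xcb993e1e → big-endian bytes:
  [0]=0xcb  [1]=0x99  [2]=0x3e  [3]=0x1e

cb 99 3e 1e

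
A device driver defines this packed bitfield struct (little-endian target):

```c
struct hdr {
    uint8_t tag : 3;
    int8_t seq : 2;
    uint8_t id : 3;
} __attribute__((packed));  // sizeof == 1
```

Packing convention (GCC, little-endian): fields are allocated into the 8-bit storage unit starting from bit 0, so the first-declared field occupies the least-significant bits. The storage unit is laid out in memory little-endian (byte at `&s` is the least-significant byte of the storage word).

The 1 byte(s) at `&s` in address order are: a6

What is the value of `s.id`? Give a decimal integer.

[0]=0xa6 (little-endian) → word 0xa6
tag:3 @ bit 0 → (0xa6>>0)&0x7 = 0x6
seq:2 @ bit 3 → (0xa6>>3)&0x3 = 0x0
id:3 @ bit 5 → (0xa6>>5)&0x7 = 0x5  ←

5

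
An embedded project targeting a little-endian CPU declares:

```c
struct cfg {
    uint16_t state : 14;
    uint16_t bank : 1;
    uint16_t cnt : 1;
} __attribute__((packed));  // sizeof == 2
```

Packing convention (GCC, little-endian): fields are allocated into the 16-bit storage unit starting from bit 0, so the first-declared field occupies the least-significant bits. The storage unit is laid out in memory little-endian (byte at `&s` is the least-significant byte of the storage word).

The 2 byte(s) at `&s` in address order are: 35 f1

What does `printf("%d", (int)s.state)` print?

[0]=0x35 [1]=0xf1 (little-endian) → word 0xf135
state [0+:14] = (word>>0) & 0x3fff = 12597  ←
bank [14+:1] = (word>>14) & 0x1 = 1
cnt [15+:1] = (word>>15) & 0x1 = 1

12597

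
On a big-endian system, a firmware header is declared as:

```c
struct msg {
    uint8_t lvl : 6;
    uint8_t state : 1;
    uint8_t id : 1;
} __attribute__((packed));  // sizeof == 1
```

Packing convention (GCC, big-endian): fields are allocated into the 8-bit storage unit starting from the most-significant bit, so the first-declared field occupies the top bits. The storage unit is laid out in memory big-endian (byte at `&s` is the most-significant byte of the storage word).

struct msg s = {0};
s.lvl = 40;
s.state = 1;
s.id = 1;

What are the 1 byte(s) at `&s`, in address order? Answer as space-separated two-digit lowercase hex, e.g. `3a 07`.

a3

lvl:6 = 40 → 0x28 << 2 → word 0xa0
state:1 = 1 → 0x1 << 1 → word 0xa2
id:1 = 1 → 0x1 << 0 → word 0xa3
word = 0xa3 → big-endian bytes:
  [0]=0xa3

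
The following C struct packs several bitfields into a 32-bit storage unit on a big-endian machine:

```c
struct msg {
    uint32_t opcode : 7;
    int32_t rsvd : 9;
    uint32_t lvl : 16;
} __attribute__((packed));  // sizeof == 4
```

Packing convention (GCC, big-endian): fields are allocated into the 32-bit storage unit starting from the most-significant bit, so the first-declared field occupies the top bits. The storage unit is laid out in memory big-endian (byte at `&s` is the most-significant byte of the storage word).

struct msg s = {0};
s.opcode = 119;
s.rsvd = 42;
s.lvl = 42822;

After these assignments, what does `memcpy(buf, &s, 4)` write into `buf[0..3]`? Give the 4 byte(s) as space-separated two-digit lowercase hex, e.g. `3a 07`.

ee 2a a7 46

opcode:7 = 119 → 0x77 << 25 → word 0xee000000
rsvd:9 = 42 → 0x2a << 16 → word 0xee2a0000
lvl:16 = 42822 → 0xa746 << 0 → word 0xee2aa746
word = 0xee2aa746 → big-endian bytes:
  [0]=0xee  [1]=0x2a  [2]=0xa7  [3]=0x46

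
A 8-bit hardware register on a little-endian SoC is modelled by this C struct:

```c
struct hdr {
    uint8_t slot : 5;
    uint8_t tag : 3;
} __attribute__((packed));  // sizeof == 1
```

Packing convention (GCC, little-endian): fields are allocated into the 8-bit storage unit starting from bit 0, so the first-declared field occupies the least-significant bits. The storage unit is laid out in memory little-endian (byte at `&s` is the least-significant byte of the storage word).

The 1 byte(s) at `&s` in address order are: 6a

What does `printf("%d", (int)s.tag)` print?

[0]=0x6a (little-endian) → word 0x6a
slot [0+:5] = (word>>0) & 0x1f = 10
tag [5+:3] = (word>>5) & 0x7 = 3  ←

3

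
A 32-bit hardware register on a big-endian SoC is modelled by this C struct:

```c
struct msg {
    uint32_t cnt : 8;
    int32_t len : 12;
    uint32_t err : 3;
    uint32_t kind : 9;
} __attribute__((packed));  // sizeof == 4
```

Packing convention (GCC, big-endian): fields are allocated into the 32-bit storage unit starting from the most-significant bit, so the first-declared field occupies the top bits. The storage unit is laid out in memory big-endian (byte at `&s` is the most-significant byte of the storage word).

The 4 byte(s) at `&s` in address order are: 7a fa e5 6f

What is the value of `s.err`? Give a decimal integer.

2

[0]=0x7a [1]=0xfa [2]=0xe5 [3]=0x6f (big-endian) → word 0x7afae56f
cnt [24+:8] = (word>>24) & 0xff = 122
len [12+:12] = (word>>12) & 0xfff = 4014
err [9+:3] = (word>>9) & 0x7 = 2  ←
kind [0+:9] = (word>>0) & 0x1ff = 367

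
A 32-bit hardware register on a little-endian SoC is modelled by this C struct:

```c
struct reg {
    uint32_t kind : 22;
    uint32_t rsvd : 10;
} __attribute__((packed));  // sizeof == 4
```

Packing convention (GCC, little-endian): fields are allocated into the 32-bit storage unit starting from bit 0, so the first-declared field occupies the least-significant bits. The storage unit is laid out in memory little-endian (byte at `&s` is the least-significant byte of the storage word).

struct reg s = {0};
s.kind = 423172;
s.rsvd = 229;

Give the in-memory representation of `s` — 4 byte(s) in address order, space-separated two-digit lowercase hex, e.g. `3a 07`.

[0+:22] kind=423172 & 0x3fffff = 0x67504; word=0x00067504
[22+:10] rsvd=229 & 0x3ff = 0xe5; word=0x39467504
word = 0x39467504 → little-endian bytes:
  [0]=0x04  [1]=0x75  [2]=0x46  [3]=0x39

04 75 46 39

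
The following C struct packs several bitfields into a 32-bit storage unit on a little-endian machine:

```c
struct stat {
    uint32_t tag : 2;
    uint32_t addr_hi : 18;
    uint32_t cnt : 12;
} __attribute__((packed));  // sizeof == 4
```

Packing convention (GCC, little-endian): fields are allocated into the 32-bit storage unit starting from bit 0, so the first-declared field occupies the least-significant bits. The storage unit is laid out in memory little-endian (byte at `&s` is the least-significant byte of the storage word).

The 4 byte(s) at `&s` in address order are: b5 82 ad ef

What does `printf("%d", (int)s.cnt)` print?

[0]=0xb5 [1]=0x82 [2]=0xad [3]=0xef (little-endian) → word 0xefad82b5
tag:2 @ bit 0 → (0xefad82b5>>0)&0x3 = 0x1
addr_hi:18 @ bit 2 → (0xefad82b5>>2)&0x3ffff = 0x360ad
cnt:12 @ bit 20 → (0xefad82b5>>20)&0xfff = 0xefa  ←

3834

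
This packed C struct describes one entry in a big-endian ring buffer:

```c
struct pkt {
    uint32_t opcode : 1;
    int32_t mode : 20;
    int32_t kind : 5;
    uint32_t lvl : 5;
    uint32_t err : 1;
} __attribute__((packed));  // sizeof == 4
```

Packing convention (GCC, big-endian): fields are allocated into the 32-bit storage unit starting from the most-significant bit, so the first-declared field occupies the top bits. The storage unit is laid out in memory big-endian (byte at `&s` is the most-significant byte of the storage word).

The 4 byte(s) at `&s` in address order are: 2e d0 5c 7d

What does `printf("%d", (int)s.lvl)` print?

30

[0]=0x2e [1]=0xd0 [2]=0x5c [3]=0x7d (big-endian) → word 0x2ed05c7d
opcode [31+:1] = (word>>31) & 0x1 = 0
mode [11+:20] = (word>>11) & 0xfffff = 383499
kind [6+:5] = (word>>6) & 0x1f = 17
lvl [1+:5] = (word>>1) & 0x1f = 30  ←
err [0+:1] = (word>>0) & 0x1 = 1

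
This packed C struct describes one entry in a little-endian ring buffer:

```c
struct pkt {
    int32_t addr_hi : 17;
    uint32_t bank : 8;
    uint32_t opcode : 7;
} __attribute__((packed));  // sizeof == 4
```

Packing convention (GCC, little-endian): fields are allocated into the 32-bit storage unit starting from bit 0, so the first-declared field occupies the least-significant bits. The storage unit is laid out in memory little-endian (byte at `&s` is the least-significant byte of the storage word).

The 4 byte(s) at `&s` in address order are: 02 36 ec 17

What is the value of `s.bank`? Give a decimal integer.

[0]=0x02 [1]=0x36 [2]=0xec [3]=0x17 (little-endian) → word 0x17ec3602
addr_hi:17 @ bit 0 → (0x17ec3602>>0)&0x1ffff = 0x3602
bank:8 @ bit 17 → (0x17ec3602>>17)&0xff = 0xf6  ←
opcode:7 @ bit 25 → (0x17ec3602>>25)&0x7f = 0xb

246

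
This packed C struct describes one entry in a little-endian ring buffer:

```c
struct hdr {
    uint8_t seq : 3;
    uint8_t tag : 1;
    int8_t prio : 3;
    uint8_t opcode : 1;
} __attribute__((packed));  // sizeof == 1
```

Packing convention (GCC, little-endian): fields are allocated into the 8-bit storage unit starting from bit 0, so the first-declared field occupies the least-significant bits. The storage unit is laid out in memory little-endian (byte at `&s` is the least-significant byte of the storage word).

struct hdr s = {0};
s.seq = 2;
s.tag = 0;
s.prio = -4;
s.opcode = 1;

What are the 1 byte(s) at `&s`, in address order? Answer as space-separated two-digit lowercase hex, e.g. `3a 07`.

seq:3 = 2 → 0x2 << 0 → word 0x02
tag:1 = 0 → 0x0 << 3 → word 0x02
prio:3 = -4 → 0x4 << 4 → word 0x42
opcode:1 = 1 → 0x1 << 7 → word 0xc2
word = 0xc2 → little-endian bytes:
  [0]=0xc2

c2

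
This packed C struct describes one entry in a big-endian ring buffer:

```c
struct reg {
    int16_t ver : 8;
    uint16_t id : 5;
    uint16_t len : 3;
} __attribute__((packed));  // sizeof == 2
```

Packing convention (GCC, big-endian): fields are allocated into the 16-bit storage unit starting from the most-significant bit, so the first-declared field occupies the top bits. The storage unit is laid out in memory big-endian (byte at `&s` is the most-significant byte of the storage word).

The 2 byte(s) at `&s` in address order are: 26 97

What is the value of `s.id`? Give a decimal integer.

[0]=0x26 [1]=0x97 (big-endian) → word 0x2697
ver:8 @ bit 8 → (0x2697>>8)&0xff = 0x26
id:5 @ bit 3 → (0x2697>>3)&0x1f = 0x12  ←
len:3 @ bit 0 → (0x2697>>0)&0x7 = 0x7

18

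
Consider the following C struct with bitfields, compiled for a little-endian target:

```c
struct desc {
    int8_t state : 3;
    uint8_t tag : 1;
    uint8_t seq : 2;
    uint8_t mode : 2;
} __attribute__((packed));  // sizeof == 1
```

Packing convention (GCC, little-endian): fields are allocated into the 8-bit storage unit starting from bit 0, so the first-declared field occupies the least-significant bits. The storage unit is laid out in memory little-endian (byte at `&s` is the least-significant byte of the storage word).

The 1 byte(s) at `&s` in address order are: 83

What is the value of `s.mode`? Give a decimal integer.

[0]=0x83 (little-endian) → word 0x83
state:3 @ bit 0 → (0x83>>0)&0x7 = 0x3
tag:1 @ bit 3 → (0x83>>3)&0x1 = 0x0
seq:2 @ bit 4 → (0x83>>4)&0x3 = 0x0
mode:2 @ bit 6 → (0x83>>6)&0x3 = 0x2  ←

2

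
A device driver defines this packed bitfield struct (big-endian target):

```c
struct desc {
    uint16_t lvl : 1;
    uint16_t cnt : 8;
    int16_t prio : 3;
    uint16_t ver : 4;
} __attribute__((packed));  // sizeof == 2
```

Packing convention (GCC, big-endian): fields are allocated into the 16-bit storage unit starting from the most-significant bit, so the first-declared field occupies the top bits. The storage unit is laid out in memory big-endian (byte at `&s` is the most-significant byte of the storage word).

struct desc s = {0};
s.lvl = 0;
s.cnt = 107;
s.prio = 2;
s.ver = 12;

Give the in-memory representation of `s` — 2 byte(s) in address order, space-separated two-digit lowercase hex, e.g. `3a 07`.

[15+:1] lvl=0 & 0x1 = 0x0; word=0x0000
[7+:8] cnt=107 & 0xff = 0x6b; word=0x3580
[4+:3] prio=2 & 0x7 = 0x2; word=0x35a0
[0+:4] ver=12 & 0xf = 0xc; word=0x35ac
word = 0x35ac → big-endian bytes:
  [0]=0x35  [1]=0xac

35 ac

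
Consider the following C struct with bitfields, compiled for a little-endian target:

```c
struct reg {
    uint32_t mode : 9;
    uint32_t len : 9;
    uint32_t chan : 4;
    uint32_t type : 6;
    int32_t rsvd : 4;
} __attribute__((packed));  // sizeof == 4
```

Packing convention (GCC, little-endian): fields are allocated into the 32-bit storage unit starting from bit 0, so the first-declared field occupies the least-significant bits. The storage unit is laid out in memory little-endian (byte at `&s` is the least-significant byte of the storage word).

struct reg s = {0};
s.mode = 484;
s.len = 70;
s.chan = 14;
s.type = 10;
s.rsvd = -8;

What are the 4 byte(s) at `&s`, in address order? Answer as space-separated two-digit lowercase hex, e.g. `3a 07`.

e4 8d b8 82

[0+:9] mode=484 & 0x1ff = 0x1e4; word=0x000001e4
[9+:9] len=70 & 0x1ff = 0x46; word=0x00008de4
[18+:4] chan=14 & 0xf = 0xe; word=0x00388de4
[22+:6] type=10 & 0x3f = 0xa; word=0x02b88de4
[28+:4] rsvd=-8 & 0xf = 0x8; word=0x82b88de4
word = 0x82b88de4 → little-endian bytes:
  [0]=0xe4  [1]=0x8d  [2]=0xb8  [3]=0x82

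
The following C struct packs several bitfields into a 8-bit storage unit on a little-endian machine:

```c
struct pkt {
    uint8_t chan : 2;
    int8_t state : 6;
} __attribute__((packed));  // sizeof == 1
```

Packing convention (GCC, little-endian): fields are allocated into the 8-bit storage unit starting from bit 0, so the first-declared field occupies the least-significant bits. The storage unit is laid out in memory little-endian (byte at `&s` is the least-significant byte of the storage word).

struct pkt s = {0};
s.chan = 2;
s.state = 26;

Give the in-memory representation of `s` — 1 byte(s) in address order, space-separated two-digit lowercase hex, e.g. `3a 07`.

6a

chan (2b) val=2 bits=0x2 at bit 0: 0x02
state (6b) val=26 bits=0x1a at bit 2: 0x6a
word = 0x6a → little-endian bytes:
  [0]=0x6a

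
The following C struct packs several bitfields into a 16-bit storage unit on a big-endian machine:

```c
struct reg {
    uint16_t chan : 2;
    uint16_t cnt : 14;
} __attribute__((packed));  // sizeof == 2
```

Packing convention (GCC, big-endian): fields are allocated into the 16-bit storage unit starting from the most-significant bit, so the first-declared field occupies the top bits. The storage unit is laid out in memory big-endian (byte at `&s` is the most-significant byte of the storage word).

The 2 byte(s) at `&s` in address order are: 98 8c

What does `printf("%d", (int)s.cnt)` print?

6284

[0]=0x98 [1]=0x8c (big-endian) → word 0x988c
chan:2 @ bit 14 → (0x988c>>14)&0x3 = 0x2
cnt:14 @ bit 0 → (0x988c>>0)&0x3fff = 0x188c  ←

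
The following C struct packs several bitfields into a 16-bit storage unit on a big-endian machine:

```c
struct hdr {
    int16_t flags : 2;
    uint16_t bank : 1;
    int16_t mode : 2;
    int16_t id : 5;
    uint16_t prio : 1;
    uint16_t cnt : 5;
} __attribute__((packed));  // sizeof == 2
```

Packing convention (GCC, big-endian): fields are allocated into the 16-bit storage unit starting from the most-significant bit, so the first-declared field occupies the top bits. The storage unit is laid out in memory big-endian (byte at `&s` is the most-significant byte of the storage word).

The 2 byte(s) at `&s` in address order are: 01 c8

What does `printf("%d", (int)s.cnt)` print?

[0]=0x01 [1]=0xc8 (big-endian) → word 0x01c8
flags:2 @ bit 14 → (0x01c8>>14)&0x3 = 0x0
bank:1 @ bit 13 → (0x01c8>>13)&0x1 = 0x0
mode:2 @ bit 11 → (0x01c8>>11)&0x3 = 0x0
id:5 @ bit 6 → (0x01c8>>6)&0x1f = 0x7
prio:1 @ bit 5 → (0x01c8>>5)&0x1 = 0x0
cnt:5 @ bit 0 → (0x01c8>>0)&0x1f = 0x8  ←

8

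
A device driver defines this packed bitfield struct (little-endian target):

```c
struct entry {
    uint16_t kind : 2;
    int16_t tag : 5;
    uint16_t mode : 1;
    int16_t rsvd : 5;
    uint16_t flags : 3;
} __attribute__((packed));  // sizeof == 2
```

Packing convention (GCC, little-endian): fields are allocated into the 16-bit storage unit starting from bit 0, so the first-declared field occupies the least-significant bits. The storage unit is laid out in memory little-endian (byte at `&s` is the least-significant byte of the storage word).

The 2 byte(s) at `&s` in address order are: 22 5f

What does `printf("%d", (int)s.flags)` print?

2

[0]=0x22 [1]=0x5f (little-endian) → word 0x5f22
kind [0+:2] = (word>>0) & 0x3 = 2
tag [2+:5] = (word>>2) & 0x1f = 8
mode [7+:1] = (word>>7) & 0x1 = 0
rsvd [8+:5] = (word>>8) & 0x1f = 31
flags [13+:3] = (word>>13) & 0x7 = 2  ←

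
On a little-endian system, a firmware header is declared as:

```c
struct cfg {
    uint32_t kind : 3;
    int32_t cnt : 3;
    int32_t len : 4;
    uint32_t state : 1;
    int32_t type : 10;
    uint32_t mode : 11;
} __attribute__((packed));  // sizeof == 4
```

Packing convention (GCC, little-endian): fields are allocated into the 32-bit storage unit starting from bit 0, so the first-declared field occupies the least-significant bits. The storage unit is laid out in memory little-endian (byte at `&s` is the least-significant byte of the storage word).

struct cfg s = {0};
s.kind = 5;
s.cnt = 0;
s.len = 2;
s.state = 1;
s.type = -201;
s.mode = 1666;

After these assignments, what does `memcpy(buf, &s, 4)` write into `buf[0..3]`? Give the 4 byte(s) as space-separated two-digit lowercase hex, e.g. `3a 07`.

85 bc 59 d0

kind (3b) val=5 bits=0x5 at bit 0: 0x00000005
cnt (3b) val=0 bits=0x0 at bit 3: 0x00000005
len (4b) val=2 bits=0x2 at bit 6: 0x00000085
state (1b) val=1 bits=0x1 at bit 10: 0x00000485
type (10b) val=-201 bits=0x337 at bit 11: 0x0019bc85
mode (11b) val=1666 bits=0x682 at bit 21: 0xd059bc85
word = 0xd059bc85 → little-endian bytes:
  [0]=0x85  [1]=0xbc  [2]=0x59  [3]=0xd0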